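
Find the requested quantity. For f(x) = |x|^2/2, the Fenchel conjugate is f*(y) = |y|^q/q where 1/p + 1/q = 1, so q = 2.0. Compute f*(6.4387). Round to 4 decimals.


The conjugate exponent q satisfies 1/p + 1/q = 1.
p = 2, so q = 2/(2 - 1) = 2.0
|y|^q = 6.4387^2.0 = 41.4569
f*(6.4387) = 41.4569 / 2.0 = 20.7284


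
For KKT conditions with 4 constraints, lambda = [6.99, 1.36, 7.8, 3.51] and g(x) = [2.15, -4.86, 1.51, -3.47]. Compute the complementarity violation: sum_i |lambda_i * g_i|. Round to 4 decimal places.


KKT complementary slackness check:
lambda_1 * g_1 = 6.99 * 2.15 = 15.0285
lambda_2 * g_2 = 1.36 * -4.86 = -6.6096
lambda_3 * g_3 = 7.8 * 1.51 = 11.778
lambda_4 * g_4 = 3.51 * -3.47 = -12.1797
Total violation = 15.0285 + 6.6096 + 11.778 + 12.1797 = 45.5958


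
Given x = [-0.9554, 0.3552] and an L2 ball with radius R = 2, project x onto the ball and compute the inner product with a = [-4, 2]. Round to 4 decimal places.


Step 1: Compute ||x|| (intermediates to 6 decimals).
||x|| = sqrt((-0.9554)^2 + 0.3552^2) = 1.019292
Step 2: Project.
Since ||x|| <= R, proj = x (no scaling needed).
proj(x) = [-0.9554, 0.3552]
Step 3: Dot product.
a^T * proj(x) = -4*(-0.9554) + 2*0.3552 = 4.532


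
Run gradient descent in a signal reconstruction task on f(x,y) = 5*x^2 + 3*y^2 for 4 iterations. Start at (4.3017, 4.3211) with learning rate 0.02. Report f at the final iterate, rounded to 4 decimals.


Gradient descent on f(x,y) = 5*x^2 + 3*y^2.
Starting point: (4.3017, 4.3211), alpha = 0.02
Step 1: grad_x = 2*5*4.3017 = 43.017, grad_y = 2*3*4.3211 = 25.9266
  x_1 = 4.3017 - 0.02*43.017 = 3.4414
  y_1 = 4.3211 - 0.02*25.9266 = 3.8026
Step 2: grad_x = 2*5*3.4414 = 34.4136, grad_y = 2*3*3.8026 = 22.8154
  x_2 = 3.4414 - 0.02*34.4136 = 2.7531
  y_2 = 3.8026 - 0.02*22.8154 = 3.3463
Step 3: grad_x = 2*5*2.7531 = 27.5309, grad_y = 2*3*3.3463 = 20.0776
  x_3 = 2.7531 - 0.02*27.5309 = 2.2025
  y_3 = 3.3463 - 0.02*20.0776 = 2.9447
Step 4: grad_x = 2*5*2.2025 = 22.0247, grad_y = 2*3*2.9447 = 17.6683
  x_4 = 2.2025 - 0.02*22.0247 = 1.762
  y_4 = 2.9447 - 0.02*17.6683 = 2.5913
f(1.762, 2.5913) = 5*1.762^2 + 3*2.5913^2 = 35.668


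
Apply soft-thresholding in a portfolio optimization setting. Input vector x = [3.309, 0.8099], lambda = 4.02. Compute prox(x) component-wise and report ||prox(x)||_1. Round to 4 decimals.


Soft-thresholding with lambda = 4.02:
prox(3.309) = sign(3.309)*max(|3.309| - 4.02, 0) = 0.0
prox(0.8099) = sign(0.8099)*max(|0.8099| - 4.02, 0) = 0.0
prox(x) = [0.0, 0.0]
||prox(x)||_1 = 0.0 + 0.0 = 0.0


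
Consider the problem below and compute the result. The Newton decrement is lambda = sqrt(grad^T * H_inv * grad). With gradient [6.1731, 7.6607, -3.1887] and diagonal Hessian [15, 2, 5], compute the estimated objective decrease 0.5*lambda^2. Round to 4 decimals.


Step 1: H is diagonal, so H^(-1) * g = [0.4115, 3.8304, -0.6377].
Step 2: g^T H^(-1) g = sum_i g_i^2 / H_ii
  = (6.1731)^2/15 + (7.6607)^2/2 + (-3.1887)^2/5
  = 2.5405 + 29.3432 + 2.0336 = 33.9172
Step 3: Objective decrease = 0.5 * g^T H^(-1) g = 16.9586


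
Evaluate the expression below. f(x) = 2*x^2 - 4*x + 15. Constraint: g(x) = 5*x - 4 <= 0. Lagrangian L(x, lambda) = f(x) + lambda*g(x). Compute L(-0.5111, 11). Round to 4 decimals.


Step 1: Evaluate f(x).
f(-0.5111) = 2*(-0.5111)^2 - 4*(-0.5111) + 15 = 17.5668
Step 2: Evaluate g(x).
g(-0.5111) = 5*-0.5111 - 4 = -6.5555
Step 3: Compute Lagrangian.
L = 17.5668 + 11*-6.5555 = -54.5437


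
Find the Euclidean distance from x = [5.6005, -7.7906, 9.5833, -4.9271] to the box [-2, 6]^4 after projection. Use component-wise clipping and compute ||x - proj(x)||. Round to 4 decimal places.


Project each component onto [-2, 6].
clip(5.6005) = 5.6005, clip(-7.7906) = -2.0, clip(9.5833) = 6.0, clip(-4.9271) = -2.0
Projection = [5.6005, -2.0, 6.0, -2.0]
Squared diffs: [0.0, 33.531, 12.84, 8.5679]
Distance = sqrt(54.9389) = 7.4121


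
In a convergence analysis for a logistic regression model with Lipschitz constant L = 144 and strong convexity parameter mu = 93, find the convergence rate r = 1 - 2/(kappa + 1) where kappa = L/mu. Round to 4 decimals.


Step 1: Compute the condition number.
kappa = L/mu = 144/93 = 1.5484
Step 2: Compute the convergence rate.
r = 1 - 2/(kappa + 1) = 1 - 2*mu/(L + mu) = (L - mu)/(L + mu) = 51/237 = 0.2152


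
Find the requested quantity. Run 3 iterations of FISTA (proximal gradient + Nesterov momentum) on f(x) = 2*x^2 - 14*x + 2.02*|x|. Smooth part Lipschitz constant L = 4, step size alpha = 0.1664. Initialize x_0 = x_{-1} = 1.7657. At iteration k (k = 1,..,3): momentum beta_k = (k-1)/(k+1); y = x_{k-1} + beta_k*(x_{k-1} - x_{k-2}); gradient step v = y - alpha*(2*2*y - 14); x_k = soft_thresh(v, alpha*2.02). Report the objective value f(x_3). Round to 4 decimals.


FISTA on f(x) = 2*x^2 - 14*x + 2.02*|x|
L = 4, alpha = 0.1664
Iteration 1: beta = 0.0, y = 1.7657 + 0.0*(1.7657 - 1.7657) = 1.7657
  grad(y) = -6.9372, v = y - alpha*grad = 2.9201
  prox(v) = soft_thresh(2.9201, 0.3361) = 2.5839
Iteration 2: beta = 0.3333, y = 2.5839 + 0.3333*(2.5839 - 1.7657) = 2.8567
  grad(y) = -2.5733, v = y - alpha*grad = 3.2849
  prox(v) = soft_thresh(3.2849, 0.3361) = 2.9487
Iteration 3: beta = 0.5, y = 2.9487 + 0.5*(2.9487 - 2.5839) = 3.1311
  grad(y) = -1.4754, v = y - alpha*grad = 3.3767
  prox(v) = soft_thresh(3.3767, 0.3361) = 3.0405
f(x_3) = 2*3.0405^2 - 14*3.0405 + 2.02*|3.0405| = -17.9359


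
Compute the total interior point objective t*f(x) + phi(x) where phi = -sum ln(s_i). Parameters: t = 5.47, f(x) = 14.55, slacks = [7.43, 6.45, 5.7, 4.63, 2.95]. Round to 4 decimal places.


Step 1: Compute log-barrier.
ln values: [2.0055, 1.8641, 1.7405, 1.5326, 1.0818]
phi = -(2.0055 + 1.8641 + 1.7405 + 1.5326 + 1.0818) = -8.2244
Step 2: Compute augmented objective.
t*f(x) = 5.47*14.55 = 79.5885
Total = 79.5885 - 8.2244 = 71.3641


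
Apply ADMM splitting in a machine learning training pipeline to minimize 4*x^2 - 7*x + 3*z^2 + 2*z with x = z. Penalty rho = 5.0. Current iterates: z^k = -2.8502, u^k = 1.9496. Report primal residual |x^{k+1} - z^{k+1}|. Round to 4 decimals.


ADMM iteration with rho = 5.0, z^k = -2.8502, u^k = 1.9496
Step 1: x-update.
Minimize 4*x^2 - 7*x + (5.0/2)*(x + 2.8502 + 1.9496)^2
FOC: (2*4 + 5.0)*x = 7 + 5.0*(-2.8502 - 1.9496)
x^{k+1} = -1.3076
Step 2: z-update.
Minimize 3*z^2 + 2*z + (5.0/2)*(-1.3076 - z + 1.9496)^2
FOC: (2*3 + 5.0)*z = -2 + 5.0*(-1.3076 + 1.9496)
z^{k+1} = 0.11
Step 3: u-update.
u^{k+1} = 1.9496 - 1.3076 - 0.11 = 0.532
Step 4: Primal residual = |-1.3076 - 0.11| = 1.4176


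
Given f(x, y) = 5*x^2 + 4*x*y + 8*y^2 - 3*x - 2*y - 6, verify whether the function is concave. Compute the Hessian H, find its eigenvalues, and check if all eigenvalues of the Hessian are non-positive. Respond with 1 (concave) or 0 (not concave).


The Hessian of f(x,y) = 5*x^2 + 4*x*y + 8*y^2 - 3*x - 2*y - 6 is:
H = [[10, 4], [4, 16]]
Trace = 10 + 16 = 26
Determinant = 10*16 - (4)^2 = 144
Discriminant = (26)^2 - 4*144 = 100.0
Eigenvalues: lambda_1 = 8.0, lambda_2 = 18.0
The function is not concave.

0


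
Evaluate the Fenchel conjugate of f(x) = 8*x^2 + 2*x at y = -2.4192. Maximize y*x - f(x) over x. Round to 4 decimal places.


f*(y) = sup_x {y*x - a*x^2 - b*x} = sup_x {(y-b)*x - a*x^2}
FOC: (y - b) - 2a*x = 0 => x* = (y - b)/(2a)
x* = (-2.4192 - 2)/(2*8) = -0.2762
f*(-2.4192) = (y-b)^2/(4a) = (-2.4192 - 2)^2/(4*8)
= 19.5293/32 = 0.6103


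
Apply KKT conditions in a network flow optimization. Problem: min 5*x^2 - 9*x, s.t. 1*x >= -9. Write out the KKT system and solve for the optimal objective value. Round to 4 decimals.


Step 1: Try lambda = 0 (constraint inactive).
Stationarity: 2*5*x - 9 = 0
x* = 9/(2*5) = 0.9
Check constraint: 1*0.9 = 0.9 >= -9 -- satisfied.
Step 2: Compute optimal value.
f(x*) = 5*0.9^2 - 9*0.9 = -4.05


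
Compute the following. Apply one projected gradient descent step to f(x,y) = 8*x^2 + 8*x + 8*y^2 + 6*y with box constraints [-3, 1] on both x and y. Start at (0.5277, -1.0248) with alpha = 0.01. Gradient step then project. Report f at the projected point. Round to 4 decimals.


Step 1: Compute gradient at (0.5277, -1.0248).
grad_x = 2*8*0.5277 + 8 = 16.4432
grad_y = 2*8*-1.0248 + 6 = -10.3968
Step 2: Gradient step.
x_raw = 0.5277 - 0.01*16.4432 = 0.3633
y_raw = -1.0248 - 0.01*-10.3968 = -0.9208
Step 3: Project onto [-3, 1].
x_proj = clip(0.3633) = 0.3633
y_proj = clip(-0.9208) = -0.9208
Step 4: Evaluate f.
f(0.3633, -0.9208) = 5.2203


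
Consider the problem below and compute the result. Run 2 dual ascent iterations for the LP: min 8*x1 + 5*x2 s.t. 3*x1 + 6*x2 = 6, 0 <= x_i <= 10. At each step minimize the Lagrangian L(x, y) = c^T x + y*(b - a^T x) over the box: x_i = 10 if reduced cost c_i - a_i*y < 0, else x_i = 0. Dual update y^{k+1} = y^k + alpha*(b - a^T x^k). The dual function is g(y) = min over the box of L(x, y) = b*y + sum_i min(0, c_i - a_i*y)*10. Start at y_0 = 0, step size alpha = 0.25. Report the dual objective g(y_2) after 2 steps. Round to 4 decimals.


Dual ascent for LP: min 8*x1 + 5*x2, 3*x1 + 6*x2 = 6, 0 <= x_i <= 10
Step 1: y^k = 0.0, reduced costs: (8.0, 5.0)
  x^k = (0.0, 0.0), subgradient = b - a^T x = 6.0
  y^{k+1} = 0.0 + 0.25*6.0 = 1.5
Step 2: y^k = 1.5, reduced costs: (3.5, -4.0)
  x^k = (0.0, 10.0), subgradient = b - a^T x = -54.0
  y^{k+1} = 1.5 + 0.25*-54.0 = -12.0
Dual objective at y_2 = -12.0: reduced costs (44.0, 77.0), box minimizer x = (0.0, 0.0)
g(y_2) = b*y + (c1 - a1*y)*x1 + (c2 - a2*y)*x2 = 6*(-12.0) + 44.0*0.0 + 77.0*0.0 = -72.0 + 0.0 + 0.0 = -72.0


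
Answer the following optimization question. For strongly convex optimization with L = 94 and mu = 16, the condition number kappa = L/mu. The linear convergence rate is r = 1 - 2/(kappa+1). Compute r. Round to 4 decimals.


Step 1: Compute the condition number.
kappa = L/mu = 94/16 = 5.875
Step 2: Compute the convergence rate.
r = 1 - 2/(kappa + 1) = 1 - 2*mu/(L + mu) = (L - mu)/(L + mu) = 78/110 = 0.7091


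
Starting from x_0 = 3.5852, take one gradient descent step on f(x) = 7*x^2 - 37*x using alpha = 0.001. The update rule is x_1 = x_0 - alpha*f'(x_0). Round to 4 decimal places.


We compute the gradient at x_0 and apply the update.
f'(x) = 14*x - 37
f'(3.5852) = 14*3.5852 - 37 = 13.1928
x_1 = 3.5852 - 0.001*13.1928 = 3.572


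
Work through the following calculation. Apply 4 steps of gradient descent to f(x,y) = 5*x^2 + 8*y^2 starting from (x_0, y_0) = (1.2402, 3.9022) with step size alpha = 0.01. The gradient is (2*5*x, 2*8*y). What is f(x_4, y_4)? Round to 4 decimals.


Gradient descent on f(x,y) = 5*x^2 + 8*y^2.
Starting point: (1.2402, 3.9022), alpha = 0.01
Step 1: grad_x = 2*5*1.2402 = 12.402, grad_y = 2*8*3.9022 = 62.4352
  x_1 = 1.2402 - 0.01*12.402 = 1.1162
  y_1 = 3.9022 - 0.01*62.4352 = 3.2778
Step 2: grad_x = 2*5*1.1162 = 11.1618, grad_y = 2*8*3.2778 = 52.4456
  x_2 = 1.1162 - 0.01*11.1618 = 1.0046
  y_2 = 3.2778 - 0.01*52.4456 = 2.7534
Step 3: grad_x = 2*5*1.0046 = 10.0456, grad_y = 2*8*2.7534 = 44.0543
  x_3 = 1.0046 - 0.01*10.0456 = 0.9041
  y_3 = 2.7534 - 0.01*44.0543 = 2.3128
Step 4: grad_x = 2*5*0.9041 = 9.0411, grad_y = 2*8*2.3128 = 37.0056
  x_4 = 0.9041 - 0.01*9.0411 = 0.8137
  y_4 = 2.3128 - 0.01*37.0056 = 1.9428
f(0.8137, 1.9428) = 5*0.8137^2 + 8*1.9428^2 = 33.5061


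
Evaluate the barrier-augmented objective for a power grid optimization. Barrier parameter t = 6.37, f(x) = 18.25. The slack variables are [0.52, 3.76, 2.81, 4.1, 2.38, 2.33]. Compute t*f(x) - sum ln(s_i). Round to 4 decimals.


Step 1: Compute log-barrier.
ln values: [-0.6539, 1.3244, 1.0332, 1.411, 0.8671, 0.8459]
phi = -(-0.6539 + 1.3244 + 1.0332 + 1.411 + 0.8671 + 0.8459) = -4.8276
Step 2: Compute augmented objective.
t*f(x) = 6.37*18.25 = 116.2525
Total = 116.2525 - 4.8276 = 111.4249


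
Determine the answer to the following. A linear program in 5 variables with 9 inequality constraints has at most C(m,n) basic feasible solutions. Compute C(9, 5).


Each vertex corresponds to some choice of n active constraints out of m, so the number of vertices is at most C(m, n) = m! / (n!(m-n)!).
m = 9, n = 5
Numerator: 9 * 8 * 7 * 6 * 5
Denominator: 5! = 120
C(9, 5) = 126


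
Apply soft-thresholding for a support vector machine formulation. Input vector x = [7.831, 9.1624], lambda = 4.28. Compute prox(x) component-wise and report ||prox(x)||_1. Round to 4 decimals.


Soft-thresholding with lambda = 4.28:
prox(7.831) = sign(7.831)*max(|7.831| - 4.28, 0) = 3.551
prox(9.1624) = sign(9.1624)*max(|9.1624| - 4.28, 0) = 4.8824
prox(x) = [3.551, 4.8824]
||prox(x)||_1 = 3.551 + 4.8824 = 8.4334


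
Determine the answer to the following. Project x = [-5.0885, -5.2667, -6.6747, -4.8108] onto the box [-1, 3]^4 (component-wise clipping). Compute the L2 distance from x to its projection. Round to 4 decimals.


Project each component onto [-1, 3].
clip(-5.0885) = -1.0, clip(-5.2667) = -1.0, clip(-6.6747) = -1.0, clip(-4.8108) = -1.0
Projection = [-1.0, -1.0, -1.0, -1.0]
Squared diffs: [16.7158, 18.2047, 32.2022, 14.5222]
Distance = sqrt(81.6449) = 9.0358


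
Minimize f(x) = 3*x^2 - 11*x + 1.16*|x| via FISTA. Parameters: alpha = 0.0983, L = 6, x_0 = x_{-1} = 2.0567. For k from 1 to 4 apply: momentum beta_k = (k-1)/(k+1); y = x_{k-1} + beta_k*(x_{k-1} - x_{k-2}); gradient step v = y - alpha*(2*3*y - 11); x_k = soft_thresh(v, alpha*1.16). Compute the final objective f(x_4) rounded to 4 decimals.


FISTA on f(x) = 3*x^2 - 11*x + 1.16*|x|
L = 6, alpha = 0.0983
Iteration 1: beta = 0.0, y = 2.0567 + 0.0*(2.0567 - 2.0567) = 2.0567
  grad(y) = 1.3402, v = y - alpha*grad = 1.925
  prox(v) = soft_thresh(1.925, 0.114) = 1.8109
Iteration 2: beta = 0.3333, y = 1.8109 + 0.3333*(1.8109 - 2.0567) = 1.729
  grad(y) = -0.626, v = y - alpha*grad = 1.7905
  prox(v) = soft_thresh(1.7905, 0.114) = 1.6765
Iteration 3: beta = 0.5, y = 1.6765 + 0.5*(1.6765 - 1.8109) = 1.6093
  grad(y) = -1.3442, v = y - alpha*grad = 1.7414
  prox(v) = soft_thresh(1.7414, 0.114) = 1.6274
Iteration 4: beta = 0.6, y = 1.6274 + 0.6*(1.6274 - 1.6765) = 1.5979
  grad(y) = -1.4123, v = y - alpha*grad = 1.7368
  prox(v) = soft_thresh(1.7368, 0.114) = 1.6227
f(x_4) = 3*1.6227^2 - 11*1.6227 + 1.16*|1.6227| = -8.0679


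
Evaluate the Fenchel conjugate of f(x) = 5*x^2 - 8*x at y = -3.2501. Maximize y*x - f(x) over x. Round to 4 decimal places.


f*(y) = sup_x {y*x - a*x^2 - b*x} = sup_x {(y-b)*x - a*x^2}
FOC: (y - b) - 2a*x = 0 => x* = (y - b)/(2a)
x* = (-3.2501 + 8)/(2*5) = 0.475
f*(-3.2501) = (y-b)^2/(4a) = (-3.2501 + 8)^2/(4*5)
= 22.5616/20 = 1.1281


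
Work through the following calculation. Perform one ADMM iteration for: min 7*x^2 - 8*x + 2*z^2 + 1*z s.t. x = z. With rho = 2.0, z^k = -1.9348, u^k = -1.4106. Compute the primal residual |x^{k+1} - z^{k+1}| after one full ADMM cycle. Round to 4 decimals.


ADMM iteration with rho = 2.0, z^k = -1.9348, u^k = -1.4106
Step 1: x-update.
Minimize 7*x^2 - 8*x + (2.0/2)*(x + 1.9348 - 1.4106)^2
FOC: (2*7 + 2.0)*x = 8 + 2.0*(-1.9348 + 1.4106)
x^{k+1} = 0.4345
Step 2: z-update.
Minimize 2*z^2 + 1*z + (2.0/2)*(0.4345 - z - 1.4106)^2
FOC: (2*2 + 2.0)*z = -1 + 2.0*(0.4345 - 1.4106)
z^{k+1} = -0.492
Step 3: u-update.
u^{k+1} = -1.4106 + 0.4345 + 0.492 = -0.4841
Step 4: Primal residual = |0.4345 + 0.492| = 0.9265


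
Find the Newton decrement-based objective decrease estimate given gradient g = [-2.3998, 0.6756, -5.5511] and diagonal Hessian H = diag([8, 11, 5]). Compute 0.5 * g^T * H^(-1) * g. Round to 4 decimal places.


Step 1: H is diagonal, so H^(-1) * g = [-0.3, 0.0614, -1.1102].
Step 2: g^T H^(-1) g = sum_i g_i^2 / H_ii
  = (-2.3998)^2/8 + (0.6756)^2/11 + (-5.5511)^2/5
  = 0.7199 + 0.0415 + 6.1629 = 6.9243
Step 3: Objective decrease = 0.5 * g^T H^(-1) g = 3.4622


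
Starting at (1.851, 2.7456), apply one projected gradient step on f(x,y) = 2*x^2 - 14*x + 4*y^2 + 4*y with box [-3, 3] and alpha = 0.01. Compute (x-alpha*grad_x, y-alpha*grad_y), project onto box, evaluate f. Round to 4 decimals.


Step 1: Compute gradient at (1.851, 2.7456).
grad_x = 2*2*1.851 - 14 = -6.596
grad_y = 2*4*2.7456 + 4 = 25.9648
Step 2: Gradient step.
x_raw = 1.851 - 0.01*-6.596 = 1.917
y_raw = 2.7456 - 0.01*25.9648 = 2.486
Step 3: Project onto [-3, 3].
x_proj = clip(1.917) = 1.917
y_proj = clip(2.486) = 2.486
Step 4: Evaluate f.
f(1.917, 2.486) = 15.1757


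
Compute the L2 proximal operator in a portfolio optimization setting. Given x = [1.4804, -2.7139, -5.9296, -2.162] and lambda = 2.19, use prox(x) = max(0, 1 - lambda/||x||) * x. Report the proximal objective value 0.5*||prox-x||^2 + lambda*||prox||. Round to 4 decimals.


Step 1: Compute ||x||.
||x|| = 7.0279
Step 2: Compute scaling factor.
scale = max(0, 1 - 2.19/7.0279) = 0.6884
Step 3: prox(x) = [1.0191, -1.8682, -4.0818, -1.4883]
||prox(x)|| = 4.8379
Step 4: Proximal objective.
0.5*||prox-x||^2 = 2.3981
lambda*||prox|| = 10.595
Total = 12.993


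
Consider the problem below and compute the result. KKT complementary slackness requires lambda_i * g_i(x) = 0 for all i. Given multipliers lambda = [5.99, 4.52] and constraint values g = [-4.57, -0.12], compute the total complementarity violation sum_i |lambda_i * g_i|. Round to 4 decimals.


KKT complementary slackness check:
lambda_1 * g_1 = 5.99 * -4.57 = -27.3743
lambda_2 * g_2 = 4.52 * -0.12 = -0.5424
Total violation = 27.3743 + 0.5424 = 27.9167


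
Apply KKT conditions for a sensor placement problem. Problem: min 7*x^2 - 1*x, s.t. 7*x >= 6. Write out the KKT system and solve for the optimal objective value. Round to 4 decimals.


Step 1: Try lambda = 0 (constraint inactive).
x_unc = 1/(2*7) = 0.0714
Check: 7*0.0714 = 0.4998 < 6 -- violated!
Step 2: Constraint must be active: 7*x = 6
x* = 6/7 = 0.8571 (rounded; the exact value 6/7 is used below)
lambda = (2*7*(6/7) - 1)/7 = 1.5714
Step 3: Compute optimal value.
f(x*) = 7*(6/7)^2 - 1*(6/7) = 4.2857


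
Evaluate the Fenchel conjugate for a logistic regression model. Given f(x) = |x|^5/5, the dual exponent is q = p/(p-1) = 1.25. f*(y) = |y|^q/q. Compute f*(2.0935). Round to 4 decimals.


The conjugate exponent q satisfies 1/p + 1/q = 1.
p = 5, so q = 5/(5 - 1) = 1.25
|y|^q = 2.0935^1.25 = 2.5182
f*(2.0935) = 2.5182 / 1.25 = 2.0146


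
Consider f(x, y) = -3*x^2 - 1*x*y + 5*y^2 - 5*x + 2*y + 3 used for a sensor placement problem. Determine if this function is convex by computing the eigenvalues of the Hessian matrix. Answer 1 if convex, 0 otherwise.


The Hessian of f(x,y) = -3*x^2 - 1*x*y + 5*y^2 - 5*x + 2*y + 3 is:
H = [[-6, -1], [-1, 10]]
Trace = -6 + 10 = 4
Determinant = -6*10 - (-1)^2 = -61
Discriminant = (4)^2 - 4*-61 = 260.0
Eigenvalues: lambda_1 = -6.0623, lambda_2 = 10.0623
The function is not convex.

0


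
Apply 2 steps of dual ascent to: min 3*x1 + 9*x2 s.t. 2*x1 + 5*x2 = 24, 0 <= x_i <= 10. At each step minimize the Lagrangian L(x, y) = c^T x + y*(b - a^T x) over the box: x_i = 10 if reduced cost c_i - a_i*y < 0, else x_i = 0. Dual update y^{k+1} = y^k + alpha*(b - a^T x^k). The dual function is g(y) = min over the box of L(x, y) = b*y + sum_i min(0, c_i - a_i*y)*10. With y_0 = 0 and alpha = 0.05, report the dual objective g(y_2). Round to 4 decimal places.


Dual ascent for LP: min 3*x1 + 9*x2, 2*x1 + 5*x2 = 24, 0 <= x_i <= 10
Step 1: y^k = 0.0, reduced costs: (3.0, 9.0)
  x^k = (0.0, 0.0), subgradient = b - a^T x = 24.0
  y^{k+1} = 0.0 + 0.05*24.0 = 1.2
Step 2: y^k = 1.2, reduced costs: (0.6, 3.0)
  x^k = (0.0, 0.0), subgradient = b - a^T x = 24.0
  y^{k+1} = 1.2 + 0.05*24.0 = 2.4
Dual objective at y_2 = 2.4: reduced costs (-1.8, -3.0), box minimizer x = (10.0, 10.0)
g(y_2) = b*y + (c1 - a1*y)*x1 + (c2 - a2*y)*x2 = 24*2.4 + (-1.8)*10.0 + (-3.0)*10.0 = 57.6 - 18.0 - 30.0 = 9.6


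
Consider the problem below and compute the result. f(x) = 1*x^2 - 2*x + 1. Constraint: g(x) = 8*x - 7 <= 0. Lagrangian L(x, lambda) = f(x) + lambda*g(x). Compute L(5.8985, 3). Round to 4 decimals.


Step 1: Evaluate f(x).
f(5.8985) = 1*5.8985^2 - 2*5.8985 + 1 = 23.9953
Step 2: Evaluate g(x).
g(5.8985) = 8*5.8985 - 7 = 40.188
Step 3: Compute Lagrangian.
L = 23.9953 + 3*40.188 = 144.5593


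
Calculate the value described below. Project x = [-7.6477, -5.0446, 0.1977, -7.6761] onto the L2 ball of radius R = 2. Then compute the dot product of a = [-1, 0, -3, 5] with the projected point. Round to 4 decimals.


Step 1: Compute ||x|| (intermediates to 6 decimals).
||x|| = sqrt((-7.6477)^2 + (-5.0446)^2 + 0.1977^2 + (-7.6761)^2) = 11.953949
Step 2: Project.
Since ||x|| > R, scale = R/||x|| = 2/11.953949 = 0.167309, proj(x) = scale * x
proj(x) = [-1.279529, -0.844007, 0.033077, -1.284281]
Step 3: Dot product.
a^T * proj(x) = -1*(-1.279529) + 0*(-0.844007) - 3*0.033077 + 5*(-1.284281) = -5.2411


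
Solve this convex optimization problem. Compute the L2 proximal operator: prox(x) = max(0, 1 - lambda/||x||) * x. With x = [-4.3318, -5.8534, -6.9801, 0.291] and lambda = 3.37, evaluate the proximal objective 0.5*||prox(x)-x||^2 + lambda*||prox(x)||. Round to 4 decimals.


Step 1: Compute ||x||.
||x|| = 10.0912
Step 2: Compute scaling factor.
scale = max(0, 1 - 3.37/10.0912) = 0.666
Step 3: prox(x) = [-2.8852, -3.8986, -4.6491, 0.1938]
||prox(x)|| = 6.7212
Step 4: Proximal objective.
0.5*||prox-x||^2 = 5.6785
lambda*||prox|| = 22.6504
Total = 28.3291


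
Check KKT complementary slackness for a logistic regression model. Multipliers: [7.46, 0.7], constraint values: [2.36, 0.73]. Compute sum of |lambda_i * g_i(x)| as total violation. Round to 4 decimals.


KKT complementary slackness check:
lambda_1 * g_1 = 7.46 * 2.36 = 17.6056
lambda_2 * g_2 = 0.7 * 0.73 = 0.511
Total violation = 17.6056 + 0.511 = 18.1166


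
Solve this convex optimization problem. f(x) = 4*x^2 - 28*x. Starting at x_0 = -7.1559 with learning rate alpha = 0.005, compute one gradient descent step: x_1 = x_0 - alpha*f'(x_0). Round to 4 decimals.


We compute the gradient at x_0 and apply the update.
f'(x) = 8*x - 28
f'(-7.1559) = 8*-7.1559 - 28 = -85.2472
x_1 = -7.1559 - 0.005*-85.2472 = -6.7297


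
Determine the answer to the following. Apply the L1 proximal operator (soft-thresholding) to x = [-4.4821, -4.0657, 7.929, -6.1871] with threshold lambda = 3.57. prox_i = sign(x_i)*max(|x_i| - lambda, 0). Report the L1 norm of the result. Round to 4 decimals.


Soft-thresholding with lambda = 3.57:
prox(-4.4821) = sign(-4.4821)*max(|-4.4821| - 3.57, 0) = -0.9121
prox(-4.0657) = sign(-4.0657)*max(|-4.0657| - 3.57, 0) = -0.4957
prox(7.929) = sign(7.929)*max(|7.929| - 3.57, 0) = 4.359
prox(-6.1871) = sign(-6.1871)*max(|-6.1871| - 3.57, 0) = -2.6171
prox(x) = [-0.9121, -0.4957, 4.359, -2.6171]
||prox(x)||_1 = 0.9121 + 0.4957 + 4.359 + 2.6171 = 8.3839


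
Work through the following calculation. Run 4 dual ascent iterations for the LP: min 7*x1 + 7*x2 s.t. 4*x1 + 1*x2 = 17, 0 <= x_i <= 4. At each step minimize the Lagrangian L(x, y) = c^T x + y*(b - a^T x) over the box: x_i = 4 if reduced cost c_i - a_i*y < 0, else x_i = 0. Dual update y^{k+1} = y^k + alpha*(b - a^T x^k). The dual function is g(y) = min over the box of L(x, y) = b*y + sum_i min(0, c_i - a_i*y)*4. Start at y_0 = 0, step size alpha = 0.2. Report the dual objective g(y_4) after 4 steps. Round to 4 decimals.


Dual ascent for LP: min 7*x1 + 7*x2, 4*x1 + 1*x2 = 17, 0 <= x_i <= 4
Step 1: y^k = 0.0, reduced costs: (7.0, 7.0)
  x^k = (0.0, 0.0), subgradient = b - a^T x = 17.0
  y^{k+1} = 0.0 + 0.2*17.0 = 3.4
Step 2: y^k = 3.4, reduced costs: (-6.6, 3.6)
  x^k = (4.0, 0.0), subgradient = b - a^T x = 1.0
  y^{k+1} = 3.4 + 0.2*1.0 = 3.6
Step 3: y^k = 3.6, reduced costs: (-7.4, 3.4)
  x^k = (4.0, 0.0), subgradient = b - a^T x = 1.0
  y^{k+1} = 3.6 + 0.2*1.0 = 3.8
Step 4: y^k = 3.8, reduced costs: (-8.2, 3.2)
  x^k = (4.0, 0.0), subgradient = b - a^T x = 1.0
  y^{k+1} = 3.8 + 0.2*1.0 = 4.0
Dual objective at y_4 = 4.0: reduced costs (-9.0, 3.0), box minimizer x = (4.0, 0.0)
g(y_4) = b*y + (c1 - a1*y)*x1 + (c2 - a2*y)*x2 = 17*4.0 + (-9.0)*4.0 + 3.0*0.0 = 68.0 - 36.0 + 0.0 = 32.0


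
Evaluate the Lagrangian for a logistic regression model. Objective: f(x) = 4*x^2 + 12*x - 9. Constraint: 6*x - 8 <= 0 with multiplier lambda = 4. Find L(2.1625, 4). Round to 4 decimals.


Step 1: Evaluate f(x).
f(2.1625) = 4*2.1625^2 + 12*2.1625 - 9 = 35.6556
Step 2: Evaluate g(x).
g(2.1625) = 6*2.1625 - 8 = 4.975
Step 3: Compute Lagrangian.
L = 35.6556 + 4*4.975 = 55.5556


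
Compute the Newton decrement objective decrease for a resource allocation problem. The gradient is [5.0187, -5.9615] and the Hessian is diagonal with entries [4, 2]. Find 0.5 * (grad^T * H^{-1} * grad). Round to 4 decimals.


Step 1: H is diagonal, so H^(-1) * g = [1.2547, -2.9808].
Step 2: g^T H^(-1) g = sum_i g_i^2 / H_ii
  = (5.0187)^2/4 + (-5.9615)^2/2
  = 6.2968 + 17.7697 = 24.0666
Step 3: Objective decrease = 0.5 * g^T H^(-1) g = 12.0333


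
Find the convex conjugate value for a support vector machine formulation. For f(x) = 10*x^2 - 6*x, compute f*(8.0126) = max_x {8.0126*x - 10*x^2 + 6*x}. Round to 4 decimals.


f*(y) = sup_x {y*x - a*x^2 - b*x} = sup_x {(y-b)*x - a*x^2}
FOC: (y - b) - 2a*x = 0 => x* = (y - b)/(2a)
x* = (8.0126 + 6)/(2*10) = 0.7006
f*(8.0126) = (y-b)^2/(4a) = (8.0126 + 6)^2/(4*10)
= 196.353/40 = 4.9088


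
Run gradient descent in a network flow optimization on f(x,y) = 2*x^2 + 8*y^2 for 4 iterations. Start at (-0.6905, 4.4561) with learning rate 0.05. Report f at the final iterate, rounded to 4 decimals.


Gradient descent on f(x,y) = 2*x^2 + 8*y^2.
Starting point: (-0.6905, 4.4561), alpha = 0.05
Step 1: grad_x = 2*2*-0.6905 = -2.762, grad_y = 2*8*4.4561 = 71.2976
  x_1 = -0.6905 - 0.05*-2.762 = -0.5524
  y_1 = 4.4561 - 0.05*71.2976 = 0.8912
Step 2: grad_x = 2*2*-0.5524 = -2.2096, grad_y = 2*8*0.8912 = 14.2595
  x_2 = -0.5524 - 0.05*-2.2096 = -0.4419
  y_2 = 0.8912 - 0.05*14.2595 = 0.1782
Step 3: grad_x = 2*2*-0.4419 = -1.7677, grad_y = 2*8*0.1782 = 2.8519
  x_3 = -0.4419 - 0.05*-1.7677 = -0.3535
  y_3 = 0.1782 - 0.05*2.8519 = 0.0356
Step 4: grad_x = 2*2*-0.3535 = -1.4141, grad_y = 2*8*0.0356 = 0.5704
  x_4 = -0.3535 - 0.05*-1.4141 = -0.2828
  y_4 = 0.0356 - 0.05*0.5704 = 0.0071
f(-0.2828, 0.0071) = 2*(-0.2828)^2 + 8*0.0071^2 = 0.1604


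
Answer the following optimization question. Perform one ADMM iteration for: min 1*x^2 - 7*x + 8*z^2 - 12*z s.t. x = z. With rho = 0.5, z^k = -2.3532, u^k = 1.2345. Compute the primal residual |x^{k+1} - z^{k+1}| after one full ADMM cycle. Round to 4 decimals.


ADMM iteration with rho = 0.5, z^k = -2.3532, u^k = 1.2345
Step 1: x-update.
Minimize 1*x^2 - 7*x + (0.5/2)*(x + 2.3532 + 1.2345)^2
FOC: (2*1 + 0.5)*x = 7 + 0.5*(-2.3532 - 1.2345)
x^{k+1} = 2.0825
Step 2: z-update.
Minimize 8*z^2 - 12*z + (0.5/2)*(2.0825 - z + 1.2345)^2
FOC: (2*8 + 0.5)*z = 12 + 0.5*(2.0825 + 1.2345)
z^{k+1} = 0.8278
Step 3: u-update.
u^{k+1} = 1.2345 + 2.0825 - 0.8278 = 2.4892
Step 4: Primal residual = |2.0825 - 0.8278| = 1.2547


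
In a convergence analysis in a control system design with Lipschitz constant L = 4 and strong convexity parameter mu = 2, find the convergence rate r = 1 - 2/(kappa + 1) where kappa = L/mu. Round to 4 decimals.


Step 1: Compute the condition number.
kappa = L/mu = 4/2 = 2.0
Step 2: Compute the convergence rate.
r = 1 - 2/(kappa + 1) = 1 - 2*mu/(L + mu) = (L - mu)/(L + mu) = 2/6 = 0.3333


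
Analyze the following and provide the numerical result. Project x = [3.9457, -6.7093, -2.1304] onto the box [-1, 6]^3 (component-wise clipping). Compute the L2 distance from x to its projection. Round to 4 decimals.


Project each component onto [-1, 6].
clip(3.9457) = 3.9457, clip(-6.7093) = -1.0, clip(-2.1304) = -1.0
Projection = [3.9457, -1.0, -1.0]
Squared diffs: [0.0, 32.5961, 1.2778]
Distance = sqrt(33.8739) = 5.8201


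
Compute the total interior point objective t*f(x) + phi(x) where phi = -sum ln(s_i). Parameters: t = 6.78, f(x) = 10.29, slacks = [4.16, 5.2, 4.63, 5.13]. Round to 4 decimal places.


Step 1: Compute log-barrier.
ln values: [1.4255, 1.6487, 1.5326, 1.6351]
phi = -(1.4255 + 1.6487 + 1.5326 + 1.6351) = -6.2418
Step 2: Compute augmented objective.
t*f(x) = 6.78*10.29 = 69.7662
Total = 69.7662 - 6.2418 = 63.5244


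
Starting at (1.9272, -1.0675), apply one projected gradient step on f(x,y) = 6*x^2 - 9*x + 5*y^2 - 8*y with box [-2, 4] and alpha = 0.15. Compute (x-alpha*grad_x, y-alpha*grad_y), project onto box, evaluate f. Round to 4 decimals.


Step 1: Compute gradient at (1.9272, -1.0675).
grad_x = 2*6*1.9272 - 9 = 14.1264
grad_y = 2*5*-1.0675 - 8 = -18.675
Step 2: Gradient step.
x_raw = 1.9272 - 0.15*14.1264 = -0.1918
y_raw = -1.0675 - 0.15*-18.675 = 1.7338
Step 3: Project onto [-2, 4].
x_proj = clip(-0.1918) = -0.1918
y_proj = clip(1.7338) = 1.7338
Step 4: Evaluate f.
f(-0.1918, 1.7338) = 3.1059


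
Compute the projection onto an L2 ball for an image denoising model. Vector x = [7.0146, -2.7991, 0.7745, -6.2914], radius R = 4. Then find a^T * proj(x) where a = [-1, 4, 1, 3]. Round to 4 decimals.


Step 1: Compute ||x|| (intermediates to 6 decimals).
||x|| = sqrt(7.0146^2 + (-2.7991)^2 + 0.7745^2 + (-6.2914)^2) = 9.860078
Step 2: Project.
Since ||x|| > R, scale = R/||x|| = 4/9.860078 = 0.405676, proj(x) = scale * x
proj(x) = [2.845655, -1.135528, 0.314196, -2.55227]
Step 3: Dot product.
a^T * proj(x) = -1*2.845655 + 4*(-1.135528) + 1*0.314196 + 3*(-2.55227) = -14.7304


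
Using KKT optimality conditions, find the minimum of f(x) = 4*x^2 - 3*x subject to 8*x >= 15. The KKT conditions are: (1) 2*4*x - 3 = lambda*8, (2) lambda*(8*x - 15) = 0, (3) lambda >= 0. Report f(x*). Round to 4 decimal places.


Step 1: Try lambda = 0 (constraint inactive).
x_unc = 3/(2*4) = 0.375
Check: 8*0.375 = 3.0 < 15 -- violated!
Step 2: Constraint must be active: 8*x = 15
x* = 15/8 = 1.875
lambda = (2*4*1.875 - 3)/8 = 1.5
Step 3: Compute optimal value.
f(x*) = 4*1.875^2 - 3*1.875 = 8.4375


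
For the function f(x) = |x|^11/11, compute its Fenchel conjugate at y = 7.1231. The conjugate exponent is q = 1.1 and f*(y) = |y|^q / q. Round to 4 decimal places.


The conjugate exponent q satisfies 1/p + 1/q = 1.
p = 11, so q = 11/(11 - 1) = 1.1
|y|^q = 7.1231^1.1 = 8.6683
f*(7.1231) = 8.6683 / 1.1 = 7.8803


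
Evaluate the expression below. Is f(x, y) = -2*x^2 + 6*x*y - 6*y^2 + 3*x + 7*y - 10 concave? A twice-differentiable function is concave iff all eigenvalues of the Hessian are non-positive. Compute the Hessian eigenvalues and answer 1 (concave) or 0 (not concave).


The Hessian of f(x,y) = -2*x^2 + 6*x*y - 6*y^2 + 3*x + 7*y - 10 is:
H = [[-4, 6], [6, -12]]
Trace = -4 - 12 = -16
Determinant = -4*-12 - (6)^2 = 12
Discriminant = (-16)^2 - 4*12 = 208.0
Eigenvalues: lambda_1 = -15.2111, lambda_2 = -0.7889
The function is concave.

1


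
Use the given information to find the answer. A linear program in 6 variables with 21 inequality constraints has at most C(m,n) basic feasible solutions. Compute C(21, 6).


Each vertex corresponds to some choice of n active constraints out of m, so the number of vertices is at most C(m, n) = m! / (n!(m-n)!).
m = 21, n = 6
Numerator: 21 * 20 * 19 * 18 * 17 * 16
Denominator: 6! = 720
C(21, 6) = 54264


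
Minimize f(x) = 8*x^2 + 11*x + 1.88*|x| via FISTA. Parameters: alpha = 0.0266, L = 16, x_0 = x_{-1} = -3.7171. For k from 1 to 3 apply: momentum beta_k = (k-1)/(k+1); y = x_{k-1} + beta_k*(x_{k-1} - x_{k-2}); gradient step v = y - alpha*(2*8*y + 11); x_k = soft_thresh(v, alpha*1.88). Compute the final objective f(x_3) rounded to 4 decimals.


FISTA on f(x) = 8*x^2 + 11*x + 1.88*|x|
L = 16, alpha = 0.0266
Iteration 1: beta = 0.0, y = -3.7171 + 0.0*(-3.7171 + 3.7171) = -3.7171
  grad(y) = -48.4736, v = y - alpha*grad = -2.4277
  prox(v) = soft_thresh(-2.4277, 0.05) = -2.3777
Iteration 2: beta = 0.3333, y = -2.3777 + 0.3333*(-2.3777 + 3.7171) = -1.9312
  grad(y) = -19.8996, v = y - alpha*grad = -1.4019
  prox(v) = soft_thresh(-1.4019, 0.05) = -1.3519
Iteration 3: beta = 0.5, y = -1.3519 + 0.5*(-1.3519 + 2.3777) = -0.839
  grad(y) = -2.4238, v = y - alpha*grad = -0.7745
  prox(v) = soft_thresh(-0.7745, 0.05) = -0.7245
f(x_3) = 8*(-0.7245)^2 + 11*(-0.7245) + 1.88*|-0.7245| = -2.4082


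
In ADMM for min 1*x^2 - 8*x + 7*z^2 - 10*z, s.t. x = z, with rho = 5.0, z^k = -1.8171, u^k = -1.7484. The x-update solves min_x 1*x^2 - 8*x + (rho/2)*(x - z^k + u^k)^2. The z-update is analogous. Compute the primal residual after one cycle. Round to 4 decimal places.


ADMM iteration with rho = 5.0, z^k = -1.8171, u^k = -1.7484
Step 1: x-update.
Minimize 1*x^2 - 8*x + (5.0/2)*(x + 1.8171 - 1.7484)^2
FOC: (2*1 + 5.0)*x = 8 + 5.0*(-1.8171 + 1.7484)
x^{k+1} = 1.0938
Step 2: z-update.
Minimize 7*z^2 - 10*z + (5.0/2)*(1.0938 - z - 1.7484)^2
FOC: (2*7 + 5.0)*z = 10 + 5.0*(1.0938 - 1.7484)
z^{k+1} = 0.354
Step 3: u-update.
u^{k+1} = -1.7484 + 1.0938 - 0.354 = -1.0087
Step 4: Primal residual = |1.0938 - 0.354| = 0.7397


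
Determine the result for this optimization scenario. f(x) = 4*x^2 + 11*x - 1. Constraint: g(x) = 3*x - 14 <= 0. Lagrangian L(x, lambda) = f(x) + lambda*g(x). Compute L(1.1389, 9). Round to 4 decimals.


Step 1: Evaluate f(x).
f(1.1389) = 4*1.1389^2 + 11*1.1389 - 1 = 16.7163
Step 2: Evaluate g(x).
g(1.1389) = 3*1.1389 - 14 = -10.5833
Step 3: Compute Lagrangian.
L = 16.7163 + 9*-10.5833 = -78.5334


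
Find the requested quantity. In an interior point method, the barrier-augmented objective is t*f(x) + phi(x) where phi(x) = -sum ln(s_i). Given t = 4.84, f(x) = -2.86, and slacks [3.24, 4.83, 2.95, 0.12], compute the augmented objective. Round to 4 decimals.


Step 1: Compute log-barrier.
ln values: [1.1756, 1.5748, 1.0818, -2.1203]
phi = -(1.1756 + 1.5748 + 1.0818 - 2.1203) = -1.712
Step 2: Compute augmented objective.
t*f(x) = 4.84*-2.86 = -13.8424
Total = -13.8424 - 1.712 = -15.5544


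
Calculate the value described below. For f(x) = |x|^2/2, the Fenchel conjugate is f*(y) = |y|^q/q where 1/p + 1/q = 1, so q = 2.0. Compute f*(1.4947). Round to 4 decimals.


The conjugate exponent q satisfies 1/p + 1/q = 1.
p = 2, so q = 2/(2 - 1) = 2.0
|y|^q = 1.4947^2.0 = 2.2341
f*(1.4947) = 2.2341 / 2.0 = 1.1171


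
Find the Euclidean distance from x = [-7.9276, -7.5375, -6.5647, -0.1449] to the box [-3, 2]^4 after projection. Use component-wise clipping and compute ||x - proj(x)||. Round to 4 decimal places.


Project each component onto [-3, 2].
clip(-7.9276) = -3.0, clip(-7.5375) = -3.0, clip(-6.5647) = -3.0, clip(-0.1449) = -0.1449
Projection = [-3.0, -3.0, -3.0, -0.1449]
Squared diffs: [24.2812, 20.5889, 12.7071, 0.0]
Distance = sqrt(57.5772) = 7.588


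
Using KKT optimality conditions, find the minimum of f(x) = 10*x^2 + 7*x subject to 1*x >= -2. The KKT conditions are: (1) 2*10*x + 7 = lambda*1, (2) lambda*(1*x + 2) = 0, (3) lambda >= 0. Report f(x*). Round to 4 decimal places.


Step 1: Try lambda = 0 (constraint inactive).
Stationarity: 2*10*x + 7 = 0
x* = -7/(2*10) = -0.35
Check constraint: 1*-0.35 = -0.35 >= -2 -- satisfied.
Step 2: Compute optimal value.
f(x*) = 10*(-0.35)^2 + 7*(-0.35) = -1.225


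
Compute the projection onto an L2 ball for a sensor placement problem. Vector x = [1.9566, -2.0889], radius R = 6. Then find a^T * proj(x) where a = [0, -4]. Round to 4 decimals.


Step 1: Compute ||x|| (intermediates to 6 decimals).
||x|| = sqrt(1.9566^2 + (-2.0889)^2) = 2.86213
Step 2: Project.
Since ||x|| <= R, proj = x (no scaling needed).
proj(x) = [1.9566, -2.0889]
Step 3: Dot product.
a^T * proj(x) = 0*1.9566 - 4*(-2.0889) = 8.3556


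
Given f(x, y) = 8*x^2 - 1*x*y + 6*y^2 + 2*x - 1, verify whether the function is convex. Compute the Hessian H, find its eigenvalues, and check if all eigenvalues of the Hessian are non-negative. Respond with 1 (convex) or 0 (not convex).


The Hessian of f(x,y) = 8*x^2 - 1*x*y + 6*y^2 + 2*x - 1 is:
H = [[16, -1], [-1, 12]]
Trace = 16 + 12 = 28
Determinant = 16*12 - (-1)^2 = 191
Discriminant = (28)^2 - 4*191 = 20.0
Eigenvalues: lambda_1 = 11.7639, lambda_2 = 16.2361
The function is convex.

1


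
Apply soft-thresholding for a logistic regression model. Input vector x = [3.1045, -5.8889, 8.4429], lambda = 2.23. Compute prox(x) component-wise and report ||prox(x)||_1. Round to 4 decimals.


Soft-thresholding with lambda = 2.23:
prox(3.1045) = sign(3.1045)*max(|3.1045| - 2.23, 0) = 0.8745
prox(-5.8889) = sign(-5.8889)*max(|-5.8889| - 2.23, 0) = -3.6589
prox(8.4429) = sign(8.4429)*max(|8.4429| - 2.23, 0) = 6.2129
prox(x) = [0.8745, -3.6589, 6.2129]
||prox(x)||_1 = 0.8745 + 3.6589 + 6.2129 = 10.7463


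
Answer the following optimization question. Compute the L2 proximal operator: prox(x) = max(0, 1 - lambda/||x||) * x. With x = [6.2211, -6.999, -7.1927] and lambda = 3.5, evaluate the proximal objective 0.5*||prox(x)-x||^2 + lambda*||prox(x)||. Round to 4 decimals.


Step 1: Compute ||x||.
||x|| = 11.8078
Step 2: Compute scaling factor.
scale = max(0, 1 - 3.5/11.8078) = 0.7036
Step 3: prox(x) = [4.3771, -4.9244, -5.0607]
||prox(x)|| = 8.3078
Step 4: Proximal objective.
0.5*||prox-x||^2 = 6.125
lambda*||prox|| = 29.0773
Total = 35.2021


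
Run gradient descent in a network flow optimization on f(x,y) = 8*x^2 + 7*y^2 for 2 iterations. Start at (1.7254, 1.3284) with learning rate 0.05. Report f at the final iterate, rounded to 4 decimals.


Gradient descent on f(x,y) = 8*x^2 + 7*y^2.
Starting point: (1.7254, 1.3284), alpha = 0.05
Step 1: grad_x = 2*8*1.7254 = 27.6064, grad_y = 2*7*1.3284 = 18.5976
  x_1 = 1.7254 - 0.05*27.6064 = 0.3451
  y_1 = 1.3284 - 0.05*18.5976 = 0.3985
Step 2: grad_x = 2*8*0.3451 = 5.5213, grad_y = 2*7*0.3985 = 5.5793
  x_2 = 0.3451 - 0.05*5.5213 = 0.069
  y_2 = 0.3985 - 0.05*5.5793 = 0.1196
f(0.069, 0.1196) = 8*0.069^2 + 7*0.1196^2 = 0.1382


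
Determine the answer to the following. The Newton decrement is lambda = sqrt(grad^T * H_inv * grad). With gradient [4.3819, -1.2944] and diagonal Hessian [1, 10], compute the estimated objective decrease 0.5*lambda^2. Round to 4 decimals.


Step 1: H is diagonal, so H^(-1) * g = [4.3819, -0.1294].
Step 2: g^T H^(-1) g = sum_i g_i^2 / H_ii
  = (4.3819)^2/1 + (-1.2944)^2/10
  = 19.201 + 0.1675 = 19.3686
Step 3: Objective decrease = 0.5 * g^T H^(-1) g = 9.6843


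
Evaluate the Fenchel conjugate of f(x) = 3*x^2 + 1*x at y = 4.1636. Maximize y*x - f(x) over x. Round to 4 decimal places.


f*(y) = sup_x {y*x - a*x^2 - b*x} = sup_x {(y-b)*x - a*x^2}
FOC: (y - b) - 2a*x = 0 => x* = (y - b)/(2a)
x* = (4.1636 - 1)/(2*3) = 0.5273
f*(4.1636) = (y-b)^2/(4a) = (4.1636 - 1)^2/(4*3)
= 10.0084/12 = 0.834


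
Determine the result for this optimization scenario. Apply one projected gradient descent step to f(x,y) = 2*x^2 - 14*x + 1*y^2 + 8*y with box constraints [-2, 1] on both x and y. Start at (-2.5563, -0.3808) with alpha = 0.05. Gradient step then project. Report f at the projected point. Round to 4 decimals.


Step 1: Compute gradient at (-2.5563, -0.3808).
grad_x = 2*2*-2.5563 - 14 = -24.2252
grad_y = 2*1*-0.3808 + 8 = 7.2384
Step 2: Gradient step.
x_raw = -2.5563 - 0.05*-24.2252 = -1.345
y_raw = -0.3808 - 0.05*7.2384 = -0.7427
Step 3: Project onto [-2, 1].
x_proj = clip(-1.345) = -1.345
y_proj = clip(-0.7427) = -0.7427
Step 4: Evaluate f.
f(-1.345, -0.7427) = 17.0587


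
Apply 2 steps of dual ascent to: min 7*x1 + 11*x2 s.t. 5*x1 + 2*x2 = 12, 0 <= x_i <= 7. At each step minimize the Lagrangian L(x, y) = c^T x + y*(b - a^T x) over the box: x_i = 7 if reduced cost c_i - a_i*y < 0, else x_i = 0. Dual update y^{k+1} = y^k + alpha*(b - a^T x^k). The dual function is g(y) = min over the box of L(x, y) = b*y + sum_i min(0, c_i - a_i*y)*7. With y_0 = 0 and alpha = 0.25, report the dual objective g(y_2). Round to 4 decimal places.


Dual ascent for LP: min 7*x1 + 11*x2, 5*x1 + 2*x2 = 12, 0 <= x_i <= 7
Step 1: y^k = 0.0, reduced costs: (7.0, 11.0)
  x^k = (0.0, 0.0), subgradient = b - a^T x = 12.0
  y^{k+1} = 0.0 + 0.25*12.0 = 3.0
Step 2: y^k = 3.0, reduced costs: (-8.0, 5.0)
  x^k = (7.0, 0.0), subgradient = b - a^T x = -23.0
  y^{k+1} = 3.0 + 0.25*-23.0 = -2.75
Dual objective at y_2 = -2.75: reduced costs (20.75, 16.5), box minimizer x = (0.0, 0.0)
g(y_2) = b*y + (c1 - a1*y)*x1 + (c2 - a2*y)*x2 = 12*(-2.75) + 20.75*0.0 + 16.5*0.0 = -33.0 + 0.0 + 0.0 = -33.0


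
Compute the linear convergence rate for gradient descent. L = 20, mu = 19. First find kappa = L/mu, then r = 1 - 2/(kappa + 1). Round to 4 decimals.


Step 1: Compute the condition number.
kappa = L/mu = 20/19 = 1.0526
Step 2: Compute the convergence rate.
r = 1 - 2/(kappa + 1) = 1 - 2*mu/(L + mu) = (L - mu)/(L + mu) = 1/39 = 0.0256
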